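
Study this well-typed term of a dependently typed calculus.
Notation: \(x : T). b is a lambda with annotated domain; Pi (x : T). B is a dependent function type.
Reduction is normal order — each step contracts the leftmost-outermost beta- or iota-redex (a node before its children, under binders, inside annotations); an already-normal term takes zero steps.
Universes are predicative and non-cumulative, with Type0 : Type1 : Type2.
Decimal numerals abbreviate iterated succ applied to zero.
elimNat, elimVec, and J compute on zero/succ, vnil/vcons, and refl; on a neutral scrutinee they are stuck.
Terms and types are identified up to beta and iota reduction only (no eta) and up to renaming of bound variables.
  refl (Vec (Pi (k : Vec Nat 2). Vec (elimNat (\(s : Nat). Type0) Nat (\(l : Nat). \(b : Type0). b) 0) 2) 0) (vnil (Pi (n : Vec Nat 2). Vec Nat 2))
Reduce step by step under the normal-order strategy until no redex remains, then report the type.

normal-order reduction:
  refl (Vec (Pi (k : Vec Nat 2). Vec (elimNat (\(s : Nat). Type0) Nat (\(l : Nat). \(b : Type0). b) 0) 2) 0) (vnil (Pi (n : Vec Nat 2). Vec Nat 2))
  ~> refl (Vec (Pi (k : Vec Nat 2). Vec Nat 2) 0) (vnil (Pi (s : Vec Nat 2). Vec Nat 2))
inferred type:
  Eq (Vec (Pi (k : Vec Nat 2). Vec Nat 2) 0) (vnil (Pi (s : Vec Nat 2). Vec Nat 2)) (vnil (Pi (l : Vec Nat 2). Vec Nat 2))


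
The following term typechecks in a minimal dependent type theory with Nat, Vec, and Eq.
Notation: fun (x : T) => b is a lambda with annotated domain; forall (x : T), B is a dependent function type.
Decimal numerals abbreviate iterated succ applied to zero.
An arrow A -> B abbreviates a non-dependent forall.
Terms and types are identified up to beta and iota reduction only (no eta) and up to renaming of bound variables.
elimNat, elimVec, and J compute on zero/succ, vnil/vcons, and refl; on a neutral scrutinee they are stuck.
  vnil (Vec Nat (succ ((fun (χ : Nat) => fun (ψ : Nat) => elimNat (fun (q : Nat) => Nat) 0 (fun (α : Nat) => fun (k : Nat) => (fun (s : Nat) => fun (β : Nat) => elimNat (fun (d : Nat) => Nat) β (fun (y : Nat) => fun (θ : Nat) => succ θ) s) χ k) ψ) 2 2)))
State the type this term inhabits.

inferred type:
  Vec (Vec Nat 5) 0


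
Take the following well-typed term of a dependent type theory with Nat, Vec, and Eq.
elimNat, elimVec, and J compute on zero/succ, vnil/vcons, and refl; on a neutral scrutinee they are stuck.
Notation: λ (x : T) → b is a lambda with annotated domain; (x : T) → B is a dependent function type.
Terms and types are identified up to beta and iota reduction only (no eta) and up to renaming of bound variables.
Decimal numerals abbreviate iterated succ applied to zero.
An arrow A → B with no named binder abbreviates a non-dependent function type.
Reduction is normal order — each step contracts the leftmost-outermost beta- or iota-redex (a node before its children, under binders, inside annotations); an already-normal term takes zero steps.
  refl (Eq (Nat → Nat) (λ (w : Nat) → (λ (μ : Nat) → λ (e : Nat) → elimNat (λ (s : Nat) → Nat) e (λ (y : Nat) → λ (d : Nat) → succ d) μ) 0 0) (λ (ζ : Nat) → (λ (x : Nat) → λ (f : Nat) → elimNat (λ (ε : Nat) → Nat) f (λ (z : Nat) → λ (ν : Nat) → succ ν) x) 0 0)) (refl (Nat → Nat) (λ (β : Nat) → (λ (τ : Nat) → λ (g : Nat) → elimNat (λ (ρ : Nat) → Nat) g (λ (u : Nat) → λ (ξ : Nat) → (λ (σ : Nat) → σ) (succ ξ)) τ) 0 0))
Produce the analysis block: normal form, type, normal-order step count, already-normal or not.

normal form:
  refl (Eq (Nat → Nat) (λ (w : Nat) → 0) (λ (μ : Nat) → 0)) (refl (Nat → Nat) (λ (e : Nat) → 0))
type:
  Eq (Eq (Nat → Nat) (λ (w : Nat) → 0) (λ (μ : Nat) → 0)) (refl (Nat → Nat) (λ (e : Nat) → 0)) (refl (Nat → Nat) (λ (s : Nat) → 0))
steps to reach normal form (normal order): 9
already normal: no
first contracted redex: a beta-redex


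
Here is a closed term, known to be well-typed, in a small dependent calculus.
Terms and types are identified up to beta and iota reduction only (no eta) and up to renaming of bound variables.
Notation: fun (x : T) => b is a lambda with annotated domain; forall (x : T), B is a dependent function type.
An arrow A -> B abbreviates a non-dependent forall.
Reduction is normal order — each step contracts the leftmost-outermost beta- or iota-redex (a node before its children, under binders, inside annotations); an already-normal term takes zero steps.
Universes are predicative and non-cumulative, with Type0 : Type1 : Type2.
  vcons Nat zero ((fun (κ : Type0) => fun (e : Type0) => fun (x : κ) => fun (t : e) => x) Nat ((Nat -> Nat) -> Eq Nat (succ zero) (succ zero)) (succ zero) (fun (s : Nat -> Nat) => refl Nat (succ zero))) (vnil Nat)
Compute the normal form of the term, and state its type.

normal form:
  vcons Nat zero (succ zero) (vnil Nat)
type:
  Vec Nat (succ zero)


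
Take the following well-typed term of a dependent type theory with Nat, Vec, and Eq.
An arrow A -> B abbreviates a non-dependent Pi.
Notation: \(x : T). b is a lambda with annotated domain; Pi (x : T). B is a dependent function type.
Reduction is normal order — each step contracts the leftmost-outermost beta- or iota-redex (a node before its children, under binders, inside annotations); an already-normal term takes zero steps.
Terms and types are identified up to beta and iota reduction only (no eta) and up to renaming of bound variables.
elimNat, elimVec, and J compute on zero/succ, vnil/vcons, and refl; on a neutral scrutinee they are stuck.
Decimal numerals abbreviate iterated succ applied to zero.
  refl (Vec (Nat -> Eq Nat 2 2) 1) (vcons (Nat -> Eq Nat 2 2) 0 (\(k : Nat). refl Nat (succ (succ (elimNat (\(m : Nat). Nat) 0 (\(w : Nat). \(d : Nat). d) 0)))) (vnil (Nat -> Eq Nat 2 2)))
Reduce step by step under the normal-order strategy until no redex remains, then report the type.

normal-order reduction sequence:
  refl (Vec (Nat -> Eq Nat 2 2) 1) (vcons (Nat -> Eq Nat 2 2) 0 (\(k : Nat). refl Nat (succ (succ (elimNat (\(m : Nat). Nat) 0 (\(w : Nat). \(d : Nat). d) 0)))) (vnil (Nat -> Eq Nat 2 2)))
  ~> refl (Vec (Nat -> Eq Nat 2 2) 1) (vcons (Nat -> Eq Nat 2 2) 0 (\(k : Nat). refl Nat 2) (vnil (Nat -> Eq Nat 2 2)))
type:
  Eq (Vec (Nat -> Eq Nat 2 2) 1) (vcons (Nat -> Eq Nat 2 2) 0 (\(k : Nat). refl Nat 2) (vnil (Nat -> Eq Nat 2 2))) (vcons (Nat -> Eq Nat 2 2) 0 (\(m : Nat). refl Nat 2) (vnil (Nat -> Eq Nat 2 2)))


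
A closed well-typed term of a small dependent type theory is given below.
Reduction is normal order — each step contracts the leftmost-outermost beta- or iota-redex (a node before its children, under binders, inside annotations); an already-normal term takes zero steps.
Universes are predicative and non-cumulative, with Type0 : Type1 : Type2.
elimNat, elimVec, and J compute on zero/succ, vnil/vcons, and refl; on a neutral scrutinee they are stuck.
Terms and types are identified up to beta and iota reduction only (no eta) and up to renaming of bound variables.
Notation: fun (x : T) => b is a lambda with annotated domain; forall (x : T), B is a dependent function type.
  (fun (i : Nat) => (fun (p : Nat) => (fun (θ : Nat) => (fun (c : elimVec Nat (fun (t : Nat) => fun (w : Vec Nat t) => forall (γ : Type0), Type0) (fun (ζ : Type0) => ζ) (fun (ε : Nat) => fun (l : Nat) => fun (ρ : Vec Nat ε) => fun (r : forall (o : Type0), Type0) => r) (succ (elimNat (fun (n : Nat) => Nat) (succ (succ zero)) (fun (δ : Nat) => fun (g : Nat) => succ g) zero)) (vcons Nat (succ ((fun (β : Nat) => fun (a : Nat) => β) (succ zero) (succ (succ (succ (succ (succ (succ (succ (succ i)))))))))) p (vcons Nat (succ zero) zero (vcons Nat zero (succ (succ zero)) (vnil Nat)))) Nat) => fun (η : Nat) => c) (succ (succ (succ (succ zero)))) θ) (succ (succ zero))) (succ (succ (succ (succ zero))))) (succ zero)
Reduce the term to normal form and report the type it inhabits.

normal form:
  succ (succ (succ (succ zero)))
inferred type:
  Nat


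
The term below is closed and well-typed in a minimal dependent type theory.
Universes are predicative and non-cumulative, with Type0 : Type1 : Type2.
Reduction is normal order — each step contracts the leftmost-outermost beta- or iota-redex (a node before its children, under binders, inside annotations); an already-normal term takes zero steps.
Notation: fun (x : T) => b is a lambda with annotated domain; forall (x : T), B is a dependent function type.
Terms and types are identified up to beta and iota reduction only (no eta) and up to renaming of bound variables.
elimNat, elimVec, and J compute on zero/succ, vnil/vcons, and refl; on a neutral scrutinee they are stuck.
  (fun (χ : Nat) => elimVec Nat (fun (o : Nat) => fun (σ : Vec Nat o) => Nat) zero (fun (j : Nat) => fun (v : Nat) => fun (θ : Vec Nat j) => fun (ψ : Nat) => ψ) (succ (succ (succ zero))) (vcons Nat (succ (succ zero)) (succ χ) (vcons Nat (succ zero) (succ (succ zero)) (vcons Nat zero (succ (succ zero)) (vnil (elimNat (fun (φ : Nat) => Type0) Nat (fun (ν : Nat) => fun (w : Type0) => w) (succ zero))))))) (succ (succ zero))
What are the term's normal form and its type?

normal form:
  zero
type:
  Nat


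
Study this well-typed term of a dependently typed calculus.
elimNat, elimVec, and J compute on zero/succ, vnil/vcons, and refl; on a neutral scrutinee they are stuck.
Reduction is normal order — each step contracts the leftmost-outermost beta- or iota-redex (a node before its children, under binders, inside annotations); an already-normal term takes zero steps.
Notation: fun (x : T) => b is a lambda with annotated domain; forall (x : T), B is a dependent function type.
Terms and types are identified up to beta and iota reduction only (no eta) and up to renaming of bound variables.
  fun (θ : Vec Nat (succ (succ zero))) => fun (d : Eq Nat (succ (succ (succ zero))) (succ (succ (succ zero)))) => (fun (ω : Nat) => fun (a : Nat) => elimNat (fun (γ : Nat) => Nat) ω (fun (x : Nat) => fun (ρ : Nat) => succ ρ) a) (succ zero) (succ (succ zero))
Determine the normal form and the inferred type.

normal form:
  fun (θ : Vec Nat (succ (succ zero))) => fun (d : Eq Nat (succ (succ (succ zero))) (succ (succ (succ zero)))) => succ (succ (succ zero))
type:
  forall (θ : Vec Nat (succ (succ zero))), forall (d : Eq Nat (succ (succ (succ zero))) (succ (succ (succ zero)))), Nat
observation: 9 normal-order steps separate the term from its normal form.


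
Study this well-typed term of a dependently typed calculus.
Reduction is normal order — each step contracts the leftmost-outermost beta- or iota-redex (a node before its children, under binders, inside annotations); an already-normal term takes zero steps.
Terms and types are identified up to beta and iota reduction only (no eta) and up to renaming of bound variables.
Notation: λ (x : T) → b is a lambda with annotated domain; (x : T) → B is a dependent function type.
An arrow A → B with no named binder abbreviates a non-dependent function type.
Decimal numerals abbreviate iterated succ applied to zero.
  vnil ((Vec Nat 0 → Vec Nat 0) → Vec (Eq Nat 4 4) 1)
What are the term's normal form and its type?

resulting normal form:
  vnil ((Vec Nat 0 → Vec Nat 0) → Vec (Eq Nat 4 4) 1)
type:
  Vec ((Vec Nat 0 → Vec Nat 0) → Vec (Eq Nat 4 4) 1) 0
observation: no redex remains anywhere in the term; it is its own normal form.


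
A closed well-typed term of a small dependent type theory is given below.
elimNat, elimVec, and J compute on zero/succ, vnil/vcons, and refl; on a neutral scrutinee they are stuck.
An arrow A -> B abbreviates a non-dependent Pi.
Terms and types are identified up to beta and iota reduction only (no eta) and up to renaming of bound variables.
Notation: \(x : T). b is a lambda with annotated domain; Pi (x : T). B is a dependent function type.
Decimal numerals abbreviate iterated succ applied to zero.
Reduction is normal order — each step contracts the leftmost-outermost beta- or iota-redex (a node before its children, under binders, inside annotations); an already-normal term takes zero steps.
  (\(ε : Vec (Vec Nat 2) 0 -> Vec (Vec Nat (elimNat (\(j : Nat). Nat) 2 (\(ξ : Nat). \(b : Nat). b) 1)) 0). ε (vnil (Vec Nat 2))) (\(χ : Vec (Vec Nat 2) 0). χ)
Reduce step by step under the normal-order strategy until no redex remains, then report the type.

normal-order reduction sequence:
  (\(ε : Vec (Vec Nat 2) 0 -> Vec (Vec Nat (elimNat (\(j : Nat). Nat) 2 (\(ξ : Nat). \(b : Nat). b) 1)) 0). ε (vnil (Vec Nat 2))) (\(χ : Vec (Vec Nat 2) 0). χ)
  ~> (\(ε : Vec (Vec Nat 2) 0). ε) (vnil (Vec Nat 2))
  ~> vnil (Vec Nat 2)
type:
  Vec (Vec Nat 2) 0


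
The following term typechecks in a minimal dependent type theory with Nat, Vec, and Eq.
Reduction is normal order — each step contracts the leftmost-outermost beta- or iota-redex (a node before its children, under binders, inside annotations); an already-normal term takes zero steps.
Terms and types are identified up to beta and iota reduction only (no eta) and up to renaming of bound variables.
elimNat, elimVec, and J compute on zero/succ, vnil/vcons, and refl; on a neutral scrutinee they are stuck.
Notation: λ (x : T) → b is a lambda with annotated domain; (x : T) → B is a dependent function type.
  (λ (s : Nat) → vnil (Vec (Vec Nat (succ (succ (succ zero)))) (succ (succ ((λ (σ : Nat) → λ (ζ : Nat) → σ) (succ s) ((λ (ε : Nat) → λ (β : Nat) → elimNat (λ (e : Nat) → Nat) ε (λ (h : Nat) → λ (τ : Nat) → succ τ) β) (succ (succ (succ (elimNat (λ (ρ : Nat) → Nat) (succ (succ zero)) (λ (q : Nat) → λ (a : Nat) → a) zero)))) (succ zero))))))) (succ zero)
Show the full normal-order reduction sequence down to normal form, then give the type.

normal-order reduction:
  (λ (s : Nat) → vnil (Vec (Vec Nat (succ (succ (succ zero)))) (succ (succ ((λ (σ : Nat) → λ (ζ : Nat) → σ) (succ s) ((λ (ε : Nat) → λ (β : Nat) → elimNat (λ (e : Nat) → Nat) ε (λ (h : Nat) → λ (τ : Nat) → succ τ) β) (succ (succ (succ (elimNat (λ (ρ : Nat) → Nat) (succ (succ zero)) (λ (q : Nat) → λ (a : Nat) → a) zero)))) (succ zero))))))) (succ zero)
  ~> vnil (Vec (Vec Nat (succ (succ (succ zero)))) (succ (succ ((λ (s : Nat) → λ (σ : Nat) → s) (succ (succ zero)) ((λ (ζ : Nat) → λ (ε : Nat) → elimNat (λ (β : Nat) → Nat) ζ (λ (e : Nat) → λ (h : Nat) → succ h) ε) (succ (succ (succ (elimNat (λ (τ : Nat) → Nat) (succ (succ zero)) (λ (ρ : Nat) → λ (q : Nat) → q) zero)))) (succ zero))))))
  ~> vnil (Vec (Vec Nat (succ (succ (succ zero)))) (succ (succ ((λ (s : Nat) → succ (succ zero)) ((λ (σ : Nat) → λ (ζ : Nat) → elimNat (λ (ε : Nat) → Nat) σ (λ (β : Nat) → λ (e : Nat) → succ e) ζ) (succ (succ (succ (elimNat (λ (h : Nat) → Nat) (succ (succ zero)) (λ (τ : Nat) → λ (ρ : Nat) → ρ) zero)))) (succ zero))))))
  ~> vnil (Vec (Vec Nat (succ (succ (succ zero)))) (succ (succ (succ (succ zero)))))
inferred type:
  Vec (Vec (Vec Nat (succ (succ (succ zero)))) (succ (succ (succ (succ zero))))) zero


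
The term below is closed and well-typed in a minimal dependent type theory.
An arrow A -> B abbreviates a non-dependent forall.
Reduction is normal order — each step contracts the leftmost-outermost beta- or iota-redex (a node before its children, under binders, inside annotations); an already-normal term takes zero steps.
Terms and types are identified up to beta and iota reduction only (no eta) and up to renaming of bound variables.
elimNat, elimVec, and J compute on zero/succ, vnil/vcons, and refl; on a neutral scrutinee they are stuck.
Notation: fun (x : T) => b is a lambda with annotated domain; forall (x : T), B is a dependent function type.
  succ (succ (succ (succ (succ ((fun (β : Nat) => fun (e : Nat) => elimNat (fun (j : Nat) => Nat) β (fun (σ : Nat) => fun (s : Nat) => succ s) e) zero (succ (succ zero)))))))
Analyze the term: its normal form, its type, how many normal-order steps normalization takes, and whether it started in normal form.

resulting normal form:
  succ (succ (succ (succ (succ (succ (succ zero))))))
inferred type:
  Nat
reduction steps (normal order): 9
started in normal form: no
first redex: a beta-redex


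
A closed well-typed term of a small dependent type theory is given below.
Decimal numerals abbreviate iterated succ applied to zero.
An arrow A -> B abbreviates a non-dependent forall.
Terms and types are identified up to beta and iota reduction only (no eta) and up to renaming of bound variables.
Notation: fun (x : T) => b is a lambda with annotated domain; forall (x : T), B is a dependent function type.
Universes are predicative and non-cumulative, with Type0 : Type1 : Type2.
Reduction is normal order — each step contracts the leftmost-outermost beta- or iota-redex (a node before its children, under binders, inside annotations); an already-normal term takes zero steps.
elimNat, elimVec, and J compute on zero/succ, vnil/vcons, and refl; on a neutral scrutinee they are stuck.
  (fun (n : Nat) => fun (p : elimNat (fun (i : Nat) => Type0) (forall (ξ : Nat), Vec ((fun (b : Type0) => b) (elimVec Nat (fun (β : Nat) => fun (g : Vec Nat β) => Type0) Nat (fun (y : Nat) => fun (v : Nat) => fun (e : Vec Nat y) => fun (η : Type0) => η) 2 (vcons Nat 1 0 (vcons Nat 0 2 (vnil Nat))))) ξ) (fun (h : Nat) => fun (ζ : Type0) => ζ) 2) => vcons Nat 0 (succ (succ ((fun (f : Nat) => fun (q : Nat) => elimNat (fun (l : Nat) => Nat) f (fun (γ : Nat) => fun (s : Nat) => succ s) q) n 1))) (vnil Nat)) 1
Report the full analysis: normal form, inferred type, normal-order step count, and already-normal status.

resulting normal form:
  fun (n : forall (p : Nat), Vec Nat p) => vcons Nat 0 4 (vnil Nat)
the term's type:
  (forall (n : Nat), Vec Nat n) -> Vec Nat 1
normal-order step count: 26
already normal: no
first contracted redex: a beta-redex


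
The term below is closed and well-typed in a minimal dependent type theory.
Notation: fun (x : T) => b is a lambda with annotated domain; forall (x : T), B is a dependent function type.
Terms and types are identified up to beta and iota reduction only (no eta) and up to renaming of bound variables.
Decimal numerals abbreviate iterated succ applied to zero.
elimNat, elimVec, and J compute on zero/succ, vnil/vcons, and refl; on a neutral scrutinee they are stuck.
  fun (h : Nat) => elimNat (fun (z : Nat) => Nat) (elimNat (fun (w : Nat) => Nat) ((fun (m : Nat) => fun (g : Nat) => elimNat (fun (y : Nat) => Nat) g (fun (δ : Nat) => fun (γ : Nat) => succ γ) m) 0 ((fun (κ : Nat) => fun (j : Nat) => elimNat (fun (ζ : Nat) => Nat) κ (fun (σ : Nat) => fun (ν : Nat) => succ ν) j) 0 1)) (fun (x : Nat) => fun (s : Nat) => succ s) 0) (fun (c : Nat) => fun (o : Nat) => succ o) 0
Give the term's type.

inferred type:
  forall (h : Nat), Nat


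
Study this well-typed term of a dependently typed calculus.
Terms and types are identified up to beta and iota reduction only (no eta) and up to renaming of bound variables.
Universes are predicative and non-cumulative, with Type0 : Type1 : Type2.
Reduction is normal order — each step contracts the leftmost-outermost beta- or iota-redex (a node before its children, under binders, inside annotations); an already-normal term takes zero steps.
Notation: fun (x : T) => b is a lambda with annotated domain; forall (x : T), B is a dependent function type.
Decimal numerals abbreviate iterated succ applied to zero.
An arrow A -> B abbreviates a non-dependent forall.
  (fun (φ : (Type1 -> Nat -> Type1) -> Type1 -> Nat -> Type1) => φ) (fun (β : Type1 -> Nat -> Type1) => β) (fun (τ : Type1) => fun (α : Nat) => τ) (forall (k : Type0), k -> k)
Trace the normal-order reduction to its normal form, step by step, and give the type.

normal-order reduction sequence:
  (fun (φ : (Type1 -> Nat -> Type1) -> Type1 -> Nat -> Type1) => φ) (fun (β : Type1 -> Nat -> Type1) => β) (fun (τ : Type1) => fun (α : Nat) => τ) (forall (k : Type0), k -> k)
  ~> (fun (φ : Type1 -> Nat -> Type1) => φ) (fun (β : Type1) => fun (τ : Nat) => β) (forall (α : Type0), α -> α)
  ~> (fun (φ : Type1) => fun (β : Nat) => φ) (forall (τ : Type0), τ -> τ)
  ~> fun (φ : Nat) => forall (β : Type0), β -> β
inferred type:
  Nat -> Type1


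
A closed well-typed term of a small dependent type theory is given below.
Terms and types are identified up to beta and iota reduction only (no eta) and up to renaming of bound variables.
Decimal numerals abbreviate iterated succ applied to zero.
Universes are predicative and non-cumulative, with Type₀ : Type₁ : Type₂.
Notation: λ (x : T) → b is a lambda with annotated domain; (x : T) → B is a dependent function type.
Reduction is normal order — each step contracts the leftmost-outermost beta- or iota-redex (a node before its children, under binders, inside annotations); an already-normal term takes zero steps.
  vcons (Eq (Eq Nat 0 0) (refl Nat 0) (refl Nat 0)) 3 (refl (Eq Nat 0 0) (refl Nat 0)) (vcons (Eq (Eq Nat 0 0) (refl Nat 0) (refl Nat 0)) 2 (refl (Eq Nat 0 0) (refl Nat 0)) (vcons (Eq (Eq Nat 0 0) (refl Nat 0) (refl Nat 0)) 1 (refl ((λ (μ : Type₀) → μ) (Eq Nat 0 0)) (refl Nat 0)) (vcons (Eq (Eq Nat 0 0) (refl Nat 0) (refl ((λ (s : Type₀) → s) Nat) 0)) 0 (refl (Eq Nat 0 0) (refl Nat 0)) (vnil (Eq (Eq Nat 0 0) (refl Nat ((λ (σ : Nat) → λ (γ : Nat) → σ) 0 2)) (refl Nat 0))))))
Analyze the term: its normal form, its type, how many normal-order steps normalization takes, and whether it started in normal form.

resulting normal form:
  vcons (Eq (Eq Nat 0 0) (refl Nat 0) (refl Nat 0)) 3 (refl (Eq Nat 0 0) (refl Nat 0)) (vcons (Eq (Eq Nat 0 0) (refl Nat 0) (refl Nat 0)) 2 (refl (Eq Nat 0 0) (refl Nat 0)) (vcons (Eq (Eq Nat 0 0) (refl Nat 0) (refl Nat 0)) 1 (refl (Eq Nat 0 0) (refl Nat 0)) (vcons (Eq (Eq Nat 0 0) (refl Nat 0) (refl Nat 0)) 0 (refl (Eq Nat 0 0) (refl Nat 0)) (vnil (Eq (Eq Nat 0 0) (refl Nat 0) (refl Nat 0))))))
inferred type:
  Vec (Eq (Eq Nat 0 0) (refl Nat 0) (refl Nat 0)) 4
reduction steps (normal order): 4
term was already normal: no
first redex: a beta-redex


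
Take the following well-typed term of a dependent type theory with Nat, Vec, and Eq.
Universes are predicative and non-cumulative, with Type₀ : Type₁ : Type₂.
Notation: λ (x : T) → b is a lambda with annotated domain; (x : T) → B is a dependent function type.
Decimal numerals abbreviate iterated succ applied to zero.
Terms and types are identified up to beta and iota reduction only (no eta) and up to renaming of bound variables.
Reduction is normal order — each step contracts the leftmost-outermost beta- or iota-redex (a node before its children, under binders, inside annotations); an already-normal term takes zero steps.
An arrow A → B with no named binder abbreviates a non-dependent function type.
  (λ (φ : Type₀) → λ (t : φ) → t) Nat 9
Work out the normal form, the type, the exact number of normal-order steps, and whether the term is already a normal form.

normal form:
  9
the term's type:
  Nat
normal-order step count: 2
already normal: no
first contracted redex: a beta-redex


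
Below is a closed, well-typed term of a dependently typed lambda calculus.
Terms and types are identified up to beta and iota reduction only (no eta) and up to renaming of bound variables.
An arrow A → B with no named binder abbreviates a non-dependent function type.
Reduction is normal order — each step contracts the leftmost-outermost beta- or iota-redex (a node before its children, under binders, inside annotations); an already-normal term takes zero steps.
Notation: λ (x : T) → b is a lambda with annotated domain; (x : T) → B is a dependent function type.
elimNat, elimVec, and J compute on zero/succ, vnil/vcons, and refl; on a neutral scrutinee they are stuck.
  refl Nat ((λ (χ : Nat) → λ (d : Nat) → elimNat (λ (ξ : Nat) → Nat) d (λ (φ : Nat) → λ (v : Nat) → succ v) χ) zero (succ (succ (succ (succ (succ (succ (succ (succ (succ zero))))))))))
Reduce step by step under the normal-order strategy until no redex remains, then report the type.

reduction (normal order):
  refl Nat ((λ (χ : Nat) → λ (d : Nat) → elimNat (λ (ξ : Nat) → Nat) d (λ (φ : Nat) → λ (v : Nat) → succ v) χ) zero (succ (succ (succ (succ (succ (succ (succ (succ (succ zero))))))))))
  ~> refl Nat ((λ (χ : Nat) → elimNat (λ (d : Nat) → Nat) χ (λ (ξ : Nat) → λ (φ : Nat) → succ φ) zero) (succ (succ (succ (succ (succ (succ (succ (succ (succ zero))))))))))
  ~> refl Nat (elimNat (λ (χ : Nat) → Nat) (succ (succ (succ (succ (succ (succ (succ (succ (succ zero))))))))) (λ (d : Nat) → λ (ξ : Nat) → succ ξ) zero)
  ~> refl Nat (succ (succ (succ (succ (succ (succ (succ (succ (succ zero)))))))))
type:
  Eq Nat (succ (succ (succ (succ (succ (succ (succ (succ (succ zero))))))))) (succ (succ (succ (succ (succ (succ (succ (succ (succ zero)))))))))


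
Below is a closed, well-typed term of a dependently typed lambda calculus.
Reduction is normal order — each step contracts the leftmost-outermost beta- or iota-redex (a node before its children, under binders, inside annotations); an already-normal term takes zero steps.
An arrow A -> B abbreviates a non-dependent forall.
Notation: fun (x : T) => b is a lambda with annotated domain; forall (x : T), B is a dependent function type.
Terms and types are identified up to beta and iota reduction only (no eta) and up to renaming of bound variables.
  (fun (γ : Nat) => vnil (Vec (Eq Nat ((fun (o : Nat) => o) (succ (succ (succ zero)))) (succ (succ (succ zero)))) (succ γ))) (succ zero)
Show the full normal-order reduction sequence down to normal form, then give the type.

normal-order reduction:
  (fun (γ : Nat) => vnil (Vec (Eq Nat ((fun (o : Nat) => o) (succ (succ (succ zero)))) (succ (succ (succ zero)))) (succ γ))) (succ zero)
  ~> vnil (Vec (Eq Nat ((fun (γ : Nat) => γ) (succ (succ (succ zero)))) (succ (succ (succ zero)))) (succ (succ zero)))
  ~> vnil (Vec (Eq Nat (succ (succ (succ zero))) (succ (succ (succ zero)))) (succ (succ zero)))
the term's type:
  Vec (Vec (Eq Nat (succ (succ (succ zero))) (succ (succ (succ zero)))) (succ (succ zero))) zero


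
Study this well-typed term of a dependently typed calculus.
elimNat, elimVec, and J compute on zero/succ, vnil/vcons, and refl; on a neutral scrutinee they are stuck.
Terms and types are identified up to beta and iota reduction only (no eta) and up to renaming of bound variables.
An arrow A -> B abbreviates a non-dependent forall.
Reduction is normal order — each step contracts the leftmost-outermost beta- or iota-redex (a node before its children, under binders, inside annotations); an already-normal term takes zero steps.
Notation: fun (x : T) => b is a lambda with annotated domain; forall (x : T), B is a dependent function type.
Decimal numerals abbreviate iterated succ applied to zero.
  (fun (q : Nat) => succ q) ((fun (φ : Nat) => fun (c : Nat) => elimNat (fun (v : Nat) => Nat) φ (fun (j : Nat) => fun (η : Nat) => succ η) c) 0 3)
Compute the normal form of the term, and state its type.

reduced normal form:
  4
type:
  Nat
observation: the term reaches its normal form after 13 normal-order steps.


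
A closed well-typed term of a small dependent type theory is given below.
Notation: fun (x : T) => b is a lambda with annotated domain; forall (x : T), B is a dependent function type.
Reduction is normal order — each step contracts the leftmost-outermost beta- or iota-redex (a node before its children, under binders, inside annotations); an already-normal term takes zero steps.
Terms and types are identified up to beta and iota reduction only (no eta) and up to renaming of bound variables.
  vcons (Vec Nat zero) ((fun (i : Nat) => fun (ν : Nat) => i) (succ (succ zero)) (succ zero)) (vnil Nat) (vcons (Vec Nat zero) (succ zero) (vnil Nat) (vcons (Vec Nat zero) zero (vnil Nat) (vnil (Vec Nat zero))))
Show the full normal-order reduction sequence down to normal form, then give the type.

normal-order reduction:
  vcons (Vec Nat zero) ((fun (i : Nat) => fun (ν : Nat) => i) (succ (succ zero)) (succ zero)) (vnil Nat) (vcons (Vec Nat zero) (succ zero) (vnil Nat) (vcons (Vec Nat zero) zero (vnil Nat) (vnil (Vec Nat zero))))
  ~> vcons (Vec Nat zero) ((fun (i : Nat) => succ (succ zero)) (succ zero)) (vnil Nat) (vcons (Vec Nat zero) (succ zero) (vnil Nat) (vcons (Vec Nat zero) zero (vnil Nat) (vnil (Vec Nat zero))))
  ~> vcons (Vec Nat zero) (succ (succ zero)) (vnil Nat) (vcons (Vec Nat zero) (succ zero) (vnil Nat) (vcons (Vec Nat zero) zero (vnil Nat) (vnil (Vec Nat zero))))
the term's type:
  Vec (Vec Nat zero) (succ (succ (succ zero)))


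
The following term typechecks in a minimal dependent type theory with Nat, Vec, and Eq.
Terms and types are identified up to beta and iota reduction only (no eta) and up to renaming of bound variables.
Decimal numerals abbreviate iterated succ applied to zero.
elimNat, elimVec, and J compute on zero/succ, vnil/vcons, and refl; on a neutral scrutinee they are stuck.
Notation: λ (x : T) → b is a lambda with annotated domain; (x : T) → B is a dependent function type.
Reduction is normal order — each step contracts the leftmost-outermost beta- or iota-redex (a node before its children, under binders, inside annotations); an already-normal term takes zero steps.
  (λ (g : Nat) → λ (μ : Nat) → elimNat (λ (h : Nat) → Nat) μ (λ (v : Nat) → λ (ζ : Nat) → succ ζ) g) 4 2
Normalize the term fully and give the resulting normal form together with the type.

normal form:
  6
the term's type:
  Nat
observation: the first redex contracted is a beta-redex; the normal form is reached in 15 normal-order steps.


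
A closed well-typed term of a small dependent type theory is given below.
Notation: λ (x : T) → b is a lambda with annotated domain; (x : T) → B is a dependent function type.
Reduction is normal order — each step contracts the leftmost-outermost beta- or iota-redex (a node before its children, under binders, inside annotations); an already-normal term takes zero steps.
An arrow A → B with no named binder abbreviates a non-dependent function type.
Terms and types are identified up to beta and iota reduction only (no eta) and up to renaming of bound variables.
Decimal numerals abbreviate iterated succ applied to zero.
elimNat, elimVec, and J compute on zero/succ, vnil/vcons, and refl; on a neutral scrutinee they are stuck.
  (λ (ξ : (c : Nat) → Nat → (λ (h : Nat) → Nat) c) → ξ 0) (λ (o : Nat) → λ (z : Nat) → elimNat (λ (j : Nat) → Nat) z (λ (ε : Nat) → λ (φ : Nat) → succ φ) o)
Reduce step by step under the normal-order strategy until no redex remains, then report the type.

normal-order reduction:
  (λ (ξ : (c : Nat) → Nat → (λ (h : Nat) → Nat) c) → ξ 0) (λ (o : Nat) → λ (z : Nat) → elimNat (λ (j : Nat) → Nat) z (λ (ε : Nat) → λ (φ : Nat) → succ φ) o)
  ~> (λ (ξ : Nat) → λ (c : Nat) → elimNat (λ (h : Nat) → Nat) c (λ (o : Nat) → λ (z : Nat) → succ z) ξ) 0
  ~> λ (ξ : Nat) → elimNat (λ (c : Nat) → Nat) ξ (λ (h : Nat) → λ (o : Nat) → succ o) 0
  ~> λ (ξ : Nat) → ξ
type:
  Nat → Nat


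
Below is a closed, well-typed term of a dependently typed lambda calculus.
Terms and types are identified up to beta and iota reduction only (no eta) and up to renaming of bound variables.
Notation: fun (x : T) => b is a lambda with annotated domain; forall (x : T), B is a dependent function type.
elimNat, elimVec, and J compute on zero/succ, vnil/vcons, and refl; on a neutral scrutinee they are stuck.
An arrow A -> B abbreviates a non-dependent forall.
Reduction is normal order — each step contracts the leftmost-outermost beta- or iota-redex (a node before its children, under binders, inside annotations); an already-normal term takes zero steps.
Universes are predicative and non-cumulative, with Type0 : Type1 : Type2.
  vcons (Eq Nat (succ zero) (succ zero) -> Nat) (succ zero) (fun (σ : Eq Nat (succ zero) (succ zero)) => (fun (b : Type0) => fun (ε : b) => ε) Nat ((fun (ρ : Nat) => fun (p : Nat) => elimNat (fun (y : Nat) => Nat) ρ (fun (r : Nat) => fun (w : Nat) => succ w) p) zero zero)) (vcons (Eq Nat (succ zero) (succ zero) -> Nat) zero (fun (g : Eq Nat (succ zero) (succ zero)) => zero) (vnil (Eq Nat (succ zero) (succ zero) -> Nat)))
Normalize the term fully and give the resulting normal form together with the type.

reduced normal form:
  vcons (Eq Nat (succ zero) (succ zero) -> Nat) (succ zero) (fun (σ : Eq Nat (succ zero) (succ zero)) => zero) (vcons (Eq Nat (succ zero) (succ zero) -> Nat) zero (fun (b : Eq Nat (succ zero) (succ zero)) => zero) (vnil (Eq Nat (succ zero) (succ zero) -> Nat)))
the term's type:
  Vec (Eq Nat (succ zero) (succ zero) -> Nat) (succ (succ zero))


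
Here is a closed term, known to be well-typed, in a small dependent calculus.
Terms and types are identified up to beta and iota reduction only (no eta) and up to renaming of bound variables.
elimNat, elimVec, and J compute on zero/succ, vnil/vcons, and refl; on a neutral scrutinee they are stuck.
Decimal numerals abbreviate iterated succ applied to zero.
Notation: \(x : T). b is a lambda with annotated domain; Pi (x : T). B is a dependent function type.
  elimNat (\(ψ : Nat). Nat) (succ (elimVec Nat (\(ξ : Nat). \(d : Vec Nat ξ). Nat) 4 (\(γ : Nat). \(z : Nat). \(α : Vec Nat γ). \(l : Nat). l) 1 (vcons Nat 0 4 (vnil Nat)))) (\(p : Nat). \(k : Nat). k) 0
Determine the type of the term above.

the term's type:
  Nat


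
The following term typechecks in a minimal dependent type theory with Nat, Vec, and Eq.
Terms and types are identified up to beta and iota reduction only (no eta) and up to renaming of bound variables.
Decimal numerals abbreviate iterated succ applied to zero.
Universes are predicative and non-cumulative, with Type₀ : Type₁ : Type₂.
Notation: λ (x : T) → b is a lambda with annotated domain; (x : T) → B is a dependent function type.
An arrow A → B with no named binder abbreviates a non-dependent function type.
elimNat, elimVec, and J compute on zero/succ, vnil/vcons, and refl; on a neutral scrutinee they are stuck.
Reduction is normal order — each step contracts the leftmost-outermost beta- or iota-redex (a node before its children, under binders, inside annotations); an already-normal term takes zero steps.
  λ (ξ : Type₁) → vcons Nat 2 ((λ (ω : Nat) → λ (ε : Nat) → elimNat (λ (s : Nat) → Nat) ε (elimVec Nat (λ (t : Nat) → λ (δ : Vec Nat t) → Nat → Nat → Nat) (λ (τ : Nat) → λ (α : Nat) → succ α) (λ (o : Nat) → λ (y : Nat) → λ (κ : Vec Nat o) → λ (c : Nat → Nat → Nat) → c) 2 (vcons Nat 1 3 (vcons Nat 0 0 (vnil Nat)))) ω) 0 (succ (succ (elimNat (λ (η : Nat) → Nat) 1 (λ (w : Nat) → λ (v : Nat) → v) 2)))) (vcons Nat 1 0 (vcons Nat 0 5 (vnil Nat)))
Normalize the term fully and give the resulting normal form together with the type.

resulting normal form:
  λ (ξ : Type₁) → vcons Nat 2 3 (vcons Nat 1 0 (vcons Nat 0 5 (vnil Nat)))
the term's type:
  Type₁ → Vec Nat 3


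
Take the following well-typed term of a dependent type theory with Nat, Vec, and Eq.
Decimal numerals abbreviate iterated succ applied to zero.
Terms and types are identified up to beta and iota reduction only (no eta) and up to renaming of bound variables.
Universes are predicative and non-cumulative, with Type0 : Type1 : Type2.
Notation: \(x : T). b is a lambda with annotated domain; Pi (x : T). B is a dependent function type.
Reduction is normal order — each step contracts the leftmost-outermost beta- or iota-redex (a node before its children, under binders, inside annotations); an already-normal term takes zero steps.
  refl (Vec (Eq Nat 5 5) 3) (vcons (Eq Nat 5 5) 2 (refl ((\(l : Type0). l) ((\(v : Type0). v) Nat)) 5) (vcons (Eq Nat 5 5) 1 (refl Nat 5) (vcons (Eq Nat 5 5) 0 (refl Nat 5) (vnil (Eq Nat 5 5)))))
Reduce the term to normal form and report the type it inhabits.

reduced normal form:
  refl (Vec (Eq Nat 5 5) 3) (vcons (Eq Nat 5 5) 2 (refl Nat 5) (vcons (Eq Nat 5 5) 1 (refl Nat 5) (vcons (Eq Nat 5 5) 0 (refl Nat 5) (vnil (Eq Nat 5 5)))))
inferred type:
  Eq (Vec (Eq Nat 5 5) 3) (vcons (Eq Nat 5 5) 2 (refl Nat 5) (vcons (Eq Nat 5 5) 1 (refl Nat 5) (vcons (Eq Nat 5 5) 0 (refl Nat 5) (vnil (Eq Nat 5 5))))) (vcons (Eq Nat 5 5) 2 (refl Nat 5) (vcons (Eq Nat 5 5) 1 (refl Nat 5) (vcons (Eq Nat 5 5) 0 (refl Nat 5) (vnil (Eq Nat 5 5)))))
observation: contracting a beta-redex first, the term normalizes in 2 steps.


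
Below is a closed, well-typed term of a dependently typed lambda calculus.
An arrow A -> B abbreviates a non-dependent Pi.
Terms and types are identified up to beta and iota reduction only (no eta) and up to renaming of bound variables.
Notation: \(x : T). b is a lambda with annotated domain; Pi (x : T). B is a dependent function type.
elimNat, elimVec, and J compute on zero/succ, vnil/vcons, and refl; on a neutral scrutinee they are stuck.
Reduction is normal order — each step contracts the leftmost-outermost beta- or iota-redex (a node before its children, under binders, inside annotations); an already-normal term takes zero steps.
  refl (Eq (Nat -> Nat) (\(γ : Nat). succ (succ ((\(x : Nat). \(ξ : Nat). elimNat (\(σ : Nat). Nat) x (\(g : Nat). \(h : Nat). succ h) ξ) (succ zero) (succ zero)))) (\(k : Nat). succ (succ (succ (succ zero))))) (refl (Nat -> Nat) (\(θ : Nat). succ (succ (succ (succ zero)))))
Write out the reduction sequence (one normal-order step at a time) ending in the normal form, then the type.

normal-order reduction:
  refl (Eq (Nat -> Nat) (\(γ : Nat). succ (succ ((\(x : Nat). \(ξ : Nat). elimNat (\(σ : Nat). Nat) x (\(g : Nat). \(h : Nat). succ h) ξ) (succ zero) (succ zero)))) (\(k : Nat). succ (succ (succ (succ zero))))) (refl (Nat -> Nat) (\(θ : Nat). succ (succ (succ (succ zero)))))
  ~> refl (Eq (Nat -> Nat) (\(γ : Nat). succ (succ ((\(x : Nat). elimNat (\(ξ : Nat). Nat) (succ zero) (\(σ : Nat). \(g : Nat). succ g) x) (succ zero)))) (\(h : Nat). succ (succ (succ (succ zero))))) (refl (Nat -> Nat) (\(k : Nat). succ (succ (succ (succ zero)))))
  ~> refl (Eq (Nat -> Nat) (\(γ : Nat). succ (succ (elimNat (\(x : Nat). Nat) (succ zero) (\(ξ : Nat). \(σ : Nat). succ σ) (succ zero)))) (\(g : Nat). succ (succ (succ (succ zero))))) (refl (Nat -> Nat) (\(h : Nat). succ (succ (succ (succ zero)))))
  ~> refl (Eq (Nat -> Nat) (\(γ : Nat). succ (succ ((\(x : Nat). \(ξ : Nat). succ ξ) zero (elimNat (\(σ : Nat). Nat) (succ zero) (\(g : Nat). \(h : Nat). succ h) zero)))) (\(k : Nat). succ (succ (succ (succ zero))))) (refl (Nat -> Nat) (\(θ : Nat). succ (succ (succ (succ zero)))))
  ~> refl (Eq (Nat -> Nat) (\(γ : Nat). succ (succ ((\(x : Nat). succ x) (elimNat (\(ξ : Nat). Nat) (succ zero) (\(σ : Nat). \(g : Nat). succ g) zero)))) (\(h : Nat). succ (succ (succ (succ zero))))) (refl (Nat -> Nat) (\(k : Nat). succ (succ (succ (succ zero)))))
  ~> refl (Eq (Nat -> Nat) (\(γ : Nat). succ (succ (succ (elimNat (\(x : Nat). Nat) (succ zero) (\(ξ : Nat). \(σ : Nat). succ σ) zero)))) (\(g : Nat). succ (succ (succ (succ zero))))) (refl (Nat -> Nat) (\(h : Nat). succ (succ (succ (succ zero)))))
  ~> refl (Eq (Nat -> Nat) (\(γ : Nat). succ (succ (succ (succ zero)))) (\(x : Nat). succ (succ (succ (succ zero))))) (refl (Nat -> Nat) (\(ξ : Nat). succ (succ (succ (succ zero)))))
the term's type:
  Eq (Eq (Nat -> Nat) (\(γ : Nat). succ (succ (succ (succ zero)))) (\(x : Nat). succ (succ (succ (succ zero))))) (refl (Nat -> Nat) (\(ξ : Nat). succ (succ (succ (succ zero))))) (refl (Nat -> Nat) (\(σ : Nat). succ (succ (succ (succ zero)))))


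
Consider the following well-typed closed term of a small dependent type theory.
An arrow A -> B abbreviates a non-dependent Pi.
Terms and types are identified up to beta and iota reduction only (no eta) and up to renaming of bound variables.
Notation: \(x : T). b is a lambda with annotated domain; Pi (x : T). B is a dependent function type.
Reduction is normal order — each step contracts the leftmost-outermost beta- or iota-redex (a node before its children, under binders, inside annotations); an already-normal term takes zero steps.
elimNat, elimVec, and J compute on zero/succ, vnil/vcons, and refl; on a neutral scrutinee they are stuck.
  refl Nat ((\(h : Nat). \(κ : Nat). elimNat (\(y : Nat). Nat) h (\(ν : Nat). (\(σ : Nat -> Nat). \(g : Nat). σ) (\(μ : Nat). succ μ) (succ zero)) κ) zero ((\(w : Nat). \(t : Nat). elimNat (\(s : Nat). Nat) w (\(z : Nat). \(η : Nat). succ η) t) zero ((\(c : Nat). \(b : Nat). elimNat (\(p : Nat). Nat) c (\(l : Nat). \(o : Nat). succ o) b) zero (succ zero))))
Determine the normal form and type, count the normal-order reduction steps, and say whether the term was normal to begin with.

reduced normal form:
  refl Nat (succ zero)
type:
  Eq Nat (succ zero) (succ zero)
normal-order step count: 20
started in normal form: no
first redex: a beta-redex
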